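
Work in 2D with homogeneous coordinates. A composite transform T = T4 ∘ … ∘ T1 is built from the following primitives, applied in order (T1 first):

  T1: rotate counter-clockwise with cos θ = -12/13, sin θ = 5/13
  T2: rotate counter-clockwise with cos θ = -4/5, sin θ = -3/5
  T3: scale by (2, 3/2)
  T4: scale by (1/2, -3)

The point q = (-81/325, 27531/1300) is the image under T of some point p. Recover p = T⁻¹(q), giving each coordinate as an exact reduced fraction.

T1 = [-12/13 -5/13 0; 5/13 -12/13 0; 0 0 1]
T2·T1 = [63/65 -16/65 0; 16/65 63/65 0; 0 0 1]
T3·…·T1 = [126/65 -32/65 0; 24/65 189/130 0; 0 0 1]
T4·…·T1 = [63/65 -16/65 0; -72/65 -567/130 0; 0 0 1]
det M = -9/2; M⁻¹ = [63/65 -32/585 0; -16/65 -14/65 0; 0 0 1]
M⁻¹ · (-81/325, 27531/1300)ᵀ = (-7/5, -9/2)ᵀ

p = (-7/5, -9/2)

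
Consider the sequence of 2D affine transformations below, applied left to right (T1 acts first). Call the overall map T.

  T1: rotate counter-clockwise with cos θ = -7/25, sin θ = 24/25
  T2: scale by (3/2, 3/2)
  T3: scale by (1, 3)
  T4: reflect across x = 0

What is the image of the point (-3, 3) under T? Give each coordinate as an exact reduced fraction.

T(p) = (153/50, -837/50)

T1 rotate counter-clockwise with cos θ = -7/25, sin θ = 24/25: (-3, 3) → (-51/25, -93/25)
T2 scale by (3/2, 3/2): (-51/25, -93/25) → (-153/50, -279/50)
T3 scale by (1, 3): (-153/50, -279/50) → (-153/50, -837/50)
T4 reflect across x = 0: (-153/50, -837/50) → (153/50, -837/50)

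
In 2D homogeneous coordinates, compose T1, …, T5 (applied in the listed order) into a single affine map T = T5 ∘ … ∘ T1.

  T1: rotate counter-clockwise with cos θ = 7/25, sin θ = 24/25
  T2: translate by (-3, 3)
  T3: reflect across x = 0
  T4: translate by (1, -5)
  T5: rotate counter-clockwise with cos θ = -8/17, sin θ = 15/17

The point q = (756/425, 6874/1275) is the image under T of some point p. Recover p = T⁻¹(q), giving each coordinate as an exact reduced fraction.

T1 = [7/25 -24/25 0; 24/25 7/25 0; 0 0 1]
T2·T1 = [7/25 -24/25 -3; 24/25 7/25 3; 0 0 1]
T3·…·T1 = [-7/25 24/25 3; 24/25 7/25 3; 0 0 1]
T4·…·T1 = [-7/25 24/25 4; 24/25 7/25 -2; 0 0 1]
T5·…·T1 = [-304/425 -297/425 -2/17; -297/425 304/425 76/17; 0 0 1]
det M = -1; M⁻¹ = [-304/425 -297/425 76/25; -297/425 304/425 -82/25; 0 0 1]
M⁻¹ · (756/425, 6874/1275)ᵀ = (-2, -2/3)ᵀ

p = (-2, -2/3)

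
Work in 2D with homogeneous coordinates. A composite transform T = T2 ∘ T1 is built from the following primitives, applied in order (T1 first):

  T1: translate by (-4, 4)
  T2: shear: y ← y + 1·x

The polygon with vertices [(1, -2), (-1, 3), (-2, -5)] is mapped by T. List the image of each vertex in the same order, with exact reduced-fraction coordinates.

image vertices: (-3, -1), (-5, 2), (-6, -7)

T1 translate by (-4, 4): (1, -2) → (-3, 2); (-1, 3) → (-5, 7); (-2, -5) → (-6, -1)
T2 shear: y ← y + 1·x: (-3, 2) → (-3, -1); (-5, 7) → (-5, 2); (-6, -1) → (-6, -7)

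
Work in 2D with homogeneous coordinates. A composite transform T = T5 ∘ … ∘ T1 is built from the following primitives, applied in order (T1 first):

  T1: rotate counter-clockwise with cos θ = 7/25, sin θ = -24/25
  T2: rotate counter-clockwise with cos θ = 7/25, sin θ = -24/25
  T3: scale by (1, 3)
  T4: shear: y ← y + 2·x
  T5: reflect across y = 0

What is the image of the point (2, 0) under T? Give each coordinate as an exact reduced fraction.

T1 rotate counter-clockwise with cos θ = 7/25, sin θ = -24/25: (2, 0) → (14/25, -48/25)
T2 rotate counter-clockwise with cos θ = 7/25, sin θ = -24/25: (14/25, -48/25) → (-1054/625, -672/625)
T3 scale by (1, 3): (-1054/625, -672/625) → (-1054/625, -2016/625)
T4 shear: y ← y + 2·x: (-1054/625, -2016/625) → (-1054/625, -4124/625)
T5 reflect across y = 0: (-1054/625, -4124/625) → (-1054/625, 4124/625)

T(p) = (-1054/625, 4124/625)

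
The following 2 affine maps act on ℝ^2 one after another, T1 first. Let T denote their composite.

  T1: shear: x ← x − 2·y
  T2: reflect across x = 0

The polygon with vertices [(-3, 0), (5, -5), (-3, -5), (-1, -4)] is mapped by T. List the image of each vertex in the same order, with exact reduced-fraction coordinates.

T1 shear: x ← x − 2·y: (-3, 0) → (-3, 0); (5, -5) → (15, -5); (-3, -5) → (7, -5); (-1, -4) → (7, -4)
T2 reflect across x = 0: (-3, 0) → (3, 0); (15, -5) → (-15, -5); (7, -5) → (-7, -5); (7, -4) → (-7, -4)

image vertices: (3, 0), (-15, -5), (-7, -5), (-7, -4)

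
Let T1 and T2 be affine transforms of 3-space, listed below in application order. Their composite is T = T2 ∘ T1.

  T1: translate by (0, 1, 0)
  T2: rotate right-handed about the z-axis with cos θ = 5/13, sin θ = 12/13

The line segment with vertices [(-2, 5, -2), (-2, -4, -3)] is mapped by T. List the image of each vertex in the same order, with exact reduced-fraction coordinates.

image vertices: (-82/13, 6/13, -2), (2, -3, -3)

T1 translate by (0, 1, 0): (-2, 5, -2) → (-2, 6, -2); (-2, -4, -3) → (-2, -3, -3)
T2 rotate right-handed about the z-axis with cos θ = 5/13, sin θ = 12/13: (-2, 6, -2) → (-82/13, 6/13, -2); (-2, -3, -3) → (2, -3, -3)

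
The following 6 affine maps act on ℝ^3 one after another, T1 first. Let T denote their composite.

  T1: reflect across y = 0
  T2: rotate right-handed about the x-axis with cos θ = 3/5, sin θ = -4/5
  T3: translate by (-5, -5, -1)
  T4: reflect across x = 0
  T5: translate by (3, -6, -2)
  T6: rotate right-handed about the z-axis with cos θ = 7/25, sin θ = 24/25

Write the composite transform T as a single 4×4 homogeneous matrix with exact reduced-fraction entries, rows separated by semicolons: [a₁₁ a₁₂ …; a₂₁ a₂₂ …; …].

T1 = [1 0 0 0; 0 -1 0 0; 0 0 1 0; 0 0 0 1]
T2·T1 = [1 0 0 0; 0 -3/5 4/5 0; 0 4/5 3/5 0; 0 0 0 1]
T3·…·T1 = [1 0 0 -5; 0 -3/5 4/5 -5; 0 4/5 3/5 -1; 0 0 0 1]
T4·…·T1 = [-1 0 0 5; 0 -3/5 4/5 -5; 0 4/5 3/5 -1; 0 0 0 1]
T5·…·T1 = [-1 0 0 8; 0 -3/5 4/5 -11; 0 4/5 3/5 -3; 0 0 0 1]
T6·…·T1 = [-7/25 72/125 -96/125 64/5; -24/25 -21/125 28/125 23/5; 0 4/5 3/5 -3; 0 0 0 1]

T = [-7/25 72/125 -96/125 64/5; -24/25 -21/125 28/125 23/5; 0 4/5 3/5 -3; 0 0 0 1]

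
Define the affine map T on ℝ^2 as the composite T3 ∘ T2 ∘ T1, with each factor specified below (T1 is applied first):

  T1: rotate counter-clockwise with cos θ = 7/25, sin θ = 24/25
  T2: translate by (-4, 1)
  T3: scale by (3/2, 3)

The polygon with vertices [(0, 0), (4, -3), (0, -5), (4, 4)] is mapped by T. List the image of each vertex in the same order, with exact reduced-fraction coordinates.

image vertices: (-6, 3), (0, 12), (6/5, -6/5), (-252/25, 447/25)

T1 rotate counter-clockwise with cos θ = 7/25, sin θ = 24/25: (0, 0) → (0, 0); (4, -3) → (4, 3); (0, -5) → (24/5, -7/5); (4, 4) → (-68/25, 124/25)
T2 translate by (-4, 1): (0, 0) → (-4, 1); (4, 3) → (0, 4); (24/5, -7/5) → (4/5, -2/5); (-68/25, 124/25) → (-168/25, 149/25)
T3 scale by (3/2, 3): (-4, 1) → (-6, 3); (0, 4) → (0, 12); (4/5, -2/5) → (6/5, -6/5); (-168/25, 149/25) → (-252/25, 447/25)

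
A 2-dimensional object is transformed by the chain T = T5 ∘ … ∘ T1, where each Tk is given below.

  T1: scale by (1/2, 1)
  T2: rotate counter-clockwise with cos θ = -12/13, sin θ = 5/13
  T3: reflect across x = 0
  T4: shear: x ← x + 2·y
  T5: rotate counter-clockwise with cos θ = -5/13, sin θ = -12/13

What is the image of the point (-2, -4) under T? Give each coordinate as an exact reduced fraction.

T(p) = (246/169, -863/169)

T1 scale by (1/2, 1): (-2, -4) → (-1, -4)
T2 rotate counter-clockwise with cos θ = -12/13, sin θ = 5/13: (-1, -4) → (32/13, 43/13)
T3 reflect across x = 0: (32/13, 43/13) → (-32/13, 43/13)
T4 shear: x ← x + 2·y: (-32/13, 43/13) → (54/13, 43/13)
T5 rotate counter-clockwise with cos θ = -5/13, sin θ = -12/13: (54/13, 43/13) → (246/169, -863/169)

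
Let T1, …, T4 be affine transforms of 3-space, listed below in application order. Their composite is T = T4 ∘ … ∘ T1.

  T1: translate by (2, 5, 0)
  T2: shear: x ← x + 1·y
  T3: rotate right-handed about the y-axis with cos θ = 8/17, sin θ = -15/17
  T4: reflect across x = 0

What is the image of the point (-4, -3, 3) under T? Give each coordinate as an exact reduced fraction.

T1 translate by (2, 5, 0): (-4, -3, 3) → (-2, 2, 3)
T2 shear: x ← x + 1·y: (-2, 2, 3) → (0, 2, 3)
T3 rotate right-handed about the y-axis with cos θ = 8/17, sin θ = -15/17: (0, 2, 3) → (-45/17, 2, 24/17)
T4 reflect across x = 0: (-45/17, 2, 24/17) → (45/17, 2, 24/17)

T(p) = (45/17, 2, 24/17)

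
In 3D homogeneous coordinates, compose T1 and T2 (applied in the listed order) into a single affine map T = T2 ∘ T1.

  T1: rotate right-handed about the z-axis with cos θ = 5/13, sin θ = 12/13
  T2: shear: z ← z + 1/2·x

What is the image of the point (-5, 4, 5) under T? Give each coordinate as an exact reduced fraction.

T1 rotate right-handed about the z-axis with cos θ = 5/13, sin θ = 12/13: (-5, 4, 5) → (-73/13, -40/13, 5)
T2 shear: z ← z + 1/2·x: (-73/13, -40/13, 5) → (-73/13, -40/13, 57/26)

T(p) = (-73/13, -40/13, 57/26)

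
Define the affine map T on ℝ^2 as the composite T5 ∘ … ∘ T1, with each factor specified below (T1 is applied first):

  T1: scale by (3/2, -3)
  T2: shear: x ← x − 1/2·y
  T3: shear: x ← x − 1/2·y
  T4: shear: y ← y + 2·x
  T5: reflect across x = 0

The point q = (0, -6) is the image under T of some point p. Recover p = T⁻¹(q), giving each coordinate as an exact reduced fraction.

p = (-4, 2)

T1 = [3/2 0 0; 0 -3 0; 0 0 1]
T2·T1 = [3/2 3/2 0; 0 -3 0; 0 0 1]
T3·…·T1 = [3/2 3 0; 0 -3 0; 0 0 1]
T4·…·T1 = [3/2 3 0; 3 3 0; 0 0 1]
T5·…·T1 = [-3/2 -3 0; 3 3 0; 0 0 1]
det M = 9/2; M⁻¹ = [2/3 2/3 0; -2/3 -1/3 0; 0 0 1]
M⁻¹ · (0, -6)ᵀ = (-4, 2)ᵀ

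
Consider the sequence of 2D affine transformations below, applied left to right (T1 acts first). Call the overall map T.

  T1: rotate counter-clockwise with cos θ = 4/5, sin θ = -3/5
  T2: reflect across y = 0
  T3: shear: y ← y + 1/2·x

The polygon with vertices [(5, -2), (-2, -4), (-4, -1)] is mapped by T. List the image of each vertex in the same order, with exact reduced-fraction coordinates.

T1 rotate counter-clockwise with cos θ = 4/5, sin θ = -3/5: (5, -2) → (14/5, -23/5); (-2, -4) → (-4, -2); (-4, -1) → (-19/5, 8/5)
T2 reflect across y = 0: (14/5, -23/5) → (14/5, 23/5); (-4, -2) → (-4, 2); (-19/5, 8/5) → (-19/5, -8/5)
T3 shear: y ← y + 1/2·x: (14/5, 23/5) → (14/5, 6); (-4, 2) → (-4, 0); (-19/5, -8/5) → (-19/5, -7/2)

image vertices: (14/5, 6), (-4, 0), (-19/5, -7/2)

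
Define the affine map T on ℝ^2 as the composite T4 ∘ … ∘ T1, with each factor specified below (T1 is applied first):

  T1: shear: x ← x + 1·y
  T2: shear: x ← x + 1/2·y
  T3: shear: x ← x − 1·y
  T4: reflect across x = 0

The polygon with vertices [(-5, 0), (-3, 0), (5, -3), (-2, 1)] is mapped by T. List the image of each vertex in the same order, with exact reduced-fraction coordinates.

image vertices: (5, 0), (3, 0), (-7/2, -3), (3/2, 1)

T1 shear: x ← x + 1·y: (-5, 0) → (-5, 0); (-3, 0) → (-3, 0); (5, -3) → (2, -3); (-2, 1) → (-1, 1)
T2 shear: x ← x + 1/2·y: (-5, 0) → (-5, 0); (-3, 0) → (-3, 0); (2, -3) → (1/2, -3); (-1, 1) → (-1/2, 1)
T3 shear: x ← x − 1·y: (-5, 0) → (-5, 0); (-3, 0) → (-3, 0); (1/2, -3) → (7/2, -3); (-1/2, 1) → (-3/2, 1)
T4 reflect across x = 0: (-5, 0) → (5, 0); (-3, 0) → (3, 0); (7/2, -3) → (-7/2, -3); (-3/2, 1) → (3/2, 1)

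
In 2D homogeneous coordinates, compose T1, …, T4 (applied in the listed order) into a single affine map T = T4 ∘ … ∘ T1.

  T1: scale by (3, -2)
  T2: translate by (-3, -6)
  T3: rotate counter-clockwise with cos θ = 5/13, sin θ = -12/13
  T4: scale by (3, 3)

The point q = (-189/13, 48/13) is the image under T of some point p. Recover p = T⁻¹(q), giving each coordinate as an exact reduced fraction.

T1 = [3 0 0; 0 -2 0; 0 0 1]
T2·T1 = [3 0 -3; 0 -2 -6; 0 0 1]
T3·…·T1 = [15/13 -24/13 -87/13; -36/13 -10/13 6/13; 0 0 1]
T4·…·T1 = [45/13 -72/13 -261/13; -108/13 -30/13 18/13; 0 0 1]
det M = -54; M⁻¹ = [5/117 -4/39 1; -2/13 -5/78 -3; 0 0 1]
M⁻¹ · (-189/13, 48/13)ᵀ = (0, -1)ᵀ

p = (0, -1)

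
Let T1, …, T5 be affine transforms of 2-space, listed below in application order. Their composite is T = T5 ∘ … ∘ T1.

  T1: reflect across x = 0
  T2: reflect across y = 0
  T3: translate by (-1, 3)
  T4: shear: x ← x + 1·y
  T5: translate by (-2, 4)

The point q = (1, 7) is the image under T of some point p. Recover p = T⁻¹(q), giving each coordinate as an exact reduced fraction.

p = (-1, 0)

T1 = [-1 0 0; 0 1 0; 0 0 1]
T2·T1 = [-1 0 0; 0 -1 0; 0 0 1]
T3·…·T1 = [-1 0 -1; 0 -1 3; 0 0 1]
T4·…·T1 = [-1 -1 2; 0 -1 3; 0 0 1]
T5·…·T1 = [-1 -1 0; 0 -1 7; 0 0 1]
det M = 1; M⁻¹ = [-1 1 -7; 0 -1 7; 0 0 1]
M⁻¹ · (1, 7)ᵀ = (-1, 0)ᵀ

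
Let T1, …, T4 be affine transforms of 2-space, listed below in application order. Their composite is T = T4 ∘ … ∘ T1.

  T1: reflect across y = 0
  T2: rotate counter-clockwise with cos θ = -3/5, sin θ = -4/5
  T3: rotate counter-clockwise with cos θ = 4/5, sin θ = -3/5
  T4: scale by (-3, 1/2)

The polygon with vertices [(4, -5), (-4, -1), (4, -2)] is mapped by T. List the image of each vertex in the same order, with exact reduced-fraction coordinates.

image vertices: (183/25, -74/25), (-309/25, 2/25), (246/25, -38/25)

T1 reflect across y = 0: (4, -5) → (4, 5); (-4, -1) → (-4, 1); (4, -2) → (4, 2)
T2 rotate counter-clockwise with cos θ = -3/5, sin θ = -4/5: (4, 5) → (8/5, -31/5); (-4, 1) → (16/5, 13/5); (4, 2) → (-4/5, -22/5)
T3 rotate counter-clockwise with cos θ = 4/5, sin θ = -3/5: (8/5, -31/5) → (-61/25, -148/25); (16/5, 13/5) → (103/25, 4/25); (-4/5, -22/5) → (-82/25, -76/25)
T4 scale by (-3, 1/2): (-61/25, -148/25) → (183/25, -74/25); (103/25, 4/25) → (-309/25, 2/25); (-82/25, -76/25) → (246/25, -38/25)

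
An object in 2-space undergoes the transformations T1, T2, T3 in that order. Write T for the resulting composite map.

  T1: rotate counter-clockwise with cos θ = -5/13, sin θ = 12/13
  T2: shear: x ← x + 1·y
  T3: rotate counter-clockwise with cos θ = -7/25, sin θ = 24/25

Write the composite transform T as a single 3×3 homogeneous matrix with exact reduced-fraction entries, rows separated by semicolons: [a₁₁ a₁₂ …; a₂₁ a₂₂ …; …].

T = [-337/325 239/325 0; 84/325 -373/325 0; 0 0 1]

T1 = [-5/13 -12/13 0; 12/13 -5/13 0; 0 0 1]
T2·T1 = [7/13 -17/13 0; 12/13 -5/13 0; 0 0 1]
T3·…·T1 = [-337/325 239/325 0; 84/325 -373/325 0; 0 0 1]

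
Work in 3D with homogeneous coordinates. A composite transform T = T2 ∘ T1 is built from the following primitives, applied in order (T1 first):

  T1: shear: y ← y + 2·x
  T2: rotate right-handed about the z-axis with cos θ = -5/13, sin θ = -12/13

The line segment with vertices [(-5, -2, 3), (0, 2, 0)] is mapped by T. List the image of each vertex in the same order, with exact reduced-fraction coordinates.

image vertices: (-119/13, 120/13, 3), (24/13, -10/13, 0)

T1 shear: y ← y + 2·x: (-5, -2, 3) → (-5, -12, 3); (0, 2, 0) → (0, 2, 0)
T2 rotate right-handed about the z-axis with cos θ = -5/13, sin θ = -12/13: (-5, -12, 3) → (-119/13, 120/13, 3); (0, 2, 0) → (24/13, -10/13, 0)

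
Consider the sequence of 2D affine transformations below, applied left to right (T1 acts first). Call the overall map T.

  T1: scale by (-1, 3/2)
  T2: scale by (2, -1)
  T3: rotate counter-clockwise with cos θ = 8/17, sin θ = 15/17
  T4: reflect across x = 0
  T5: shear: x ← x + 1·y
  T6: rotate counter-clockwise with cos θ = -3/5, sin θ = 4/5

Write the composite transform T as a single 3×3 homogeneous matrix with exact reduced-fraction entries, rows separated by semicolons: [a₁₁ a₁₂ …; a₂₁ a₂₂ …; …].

T1 = [-1 0 0; 0 3/2 0; 0 0 1]
T2·T1 = [-2 0 0; 0 -3/2 0; 0 0 1]
T3·…·T1 = [-16/17 45/34 0; -30/17 -12/17 0; 0 0 1]
T4·…·T1 = [16/17 -45/34 0; -30/17 -12/17 0; 0 0 1]
T5·…·T1 = [-14/17 -69/34 0; -30/17 -12/17 0; 0 0 1]
T6·…·T1 = [162/85 303/170 0; 2/5 -6/5 0; 0 0 1]

T = [162/85 303/170 0; 2/5 -6/5 0; 0 0 1]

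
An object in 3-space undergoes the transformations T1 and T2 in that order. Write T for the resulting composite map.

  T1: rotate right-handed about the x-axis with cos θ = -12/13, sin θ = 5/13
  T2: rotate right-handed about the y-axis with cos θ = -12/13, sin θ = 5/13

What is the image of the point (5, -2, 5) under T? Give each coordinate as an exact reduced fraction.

T1 rotate right-handed about the x-axis with cos θ = -12/13, sin θ = 5/13: (5, -2, 5) → (5, -1/13, -70/13)
T2 rotate right-handed about the y-axis with cos θ = -12/13, sin θ = 5/13: (5, -1/13, -70/13) → (-1130/169, -1/13, 515/169)

T(p) = (-1130/169, -1/13, 515/169)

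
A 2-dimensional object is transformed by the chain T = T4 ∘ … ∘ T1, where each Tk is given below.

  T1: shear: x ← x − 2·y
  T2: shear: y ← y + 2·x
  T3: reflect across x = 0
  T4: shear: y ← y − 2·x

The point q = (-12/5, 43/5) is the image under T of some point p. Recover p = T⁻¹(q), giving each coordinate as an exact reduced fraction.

p = (2/5, -1)

T1 = [1 -2 0; 0 1 0; 0 0 1]
T2·T1 = [1 -2 0; 2 -3 0; 0 0 1]
T3·…·T1 = [-1 2 0; 2 -3 0; 0 0 1]
T4·…·T1 = [-1 2 0; 4 -7 0; 0 0 1]
det M = -1; M⁻¹ = [7 2 0; 4 1 0; 0 0 1]
M⁻¹ · (-12/5, 43/5)ᵀ = (2/5, -1)ᵀ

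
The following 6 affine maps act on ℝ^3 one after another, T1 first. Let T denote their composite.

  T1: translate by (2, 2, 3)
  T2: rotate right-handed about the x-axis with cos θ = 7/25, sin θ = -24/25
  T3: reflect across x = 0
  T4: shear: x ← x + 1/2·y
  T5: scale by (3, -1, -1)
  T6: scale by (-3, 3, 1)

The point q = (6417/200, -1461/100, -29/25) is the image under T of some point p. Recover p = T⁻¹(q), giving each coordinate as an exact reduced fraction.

p = (4, -7/4, 2)

T1 = [1 0 0 2; 0 1 0 2; 0 0 1 3; 0 0 0 1]
T2·T1 = [1 0 0 2; 0 7/25 24/25 86/25; 0 -24/25 7/25 -27/25; 0 0 0 1]
T3·…·T1 = [-1 0 0 -2; 0 7/25 24/25 86/25; 0 -24/25 7/25 -27/25; 0 0 0 1]
T4·…·T1 = [-1 7/50 12/25 -7/25; 0 7/25 24/25 86/25; 0 -24/25 7/25 -27/25; 0 0 0 1]
T5·…·T1 = [-3 21/50 36/25 -21/25; 0 -7/25 -24/25 -86/25; 0 24/25 -7/25 27/25; 0 0 0 1]
T6·…·T1 = [9 -63/50 -108/25 63/25; 0 -21/25 -72/25 -258/25; 0 24/25 -7/25 27/25; 0 0 0 1]
det M = 27; M⁻¹ = [1/9 -1/6 0 -2; 0 -7/75 24/25 -2; 0 -8/25 -7/25 -3; 0 0 0 1]
M⁻¹ · (6417/200, -1461/100, -29/25)ᵀ = (4, -7/4, 2)ᵀ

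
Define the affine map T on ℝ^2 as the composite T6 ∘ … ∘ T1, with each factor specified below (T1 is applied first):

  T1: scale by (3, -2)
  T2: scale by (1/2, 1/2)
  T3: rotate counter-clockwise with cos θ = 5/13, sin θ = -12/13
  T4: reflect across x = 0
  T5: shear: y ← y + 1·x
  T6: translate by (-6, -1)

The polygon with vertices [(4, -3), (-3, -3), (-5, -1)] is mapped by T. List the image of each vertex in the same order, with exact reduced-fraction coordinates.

T1 scale by (3, -2): (4, -3) → (12, 6); (-3, -3) → (-9, 6); (-5, -1) → (-15, 2)
T2 scale by (1/2, 1/2): (12, 6) → (6, 3); (-9, 6) → (-9/2, 3); (-15, 2) → (-15/2, 1)
T3 rotate counter-clockwise with cos θ = 5/13, sin θ = -12/13: (6, 3) → (66/13, -57/13); (-9/2, 3) → (27/26, 69/13); (-15/2, 1) → (-51/26, 95/13)
T4 reflect across x = 0: (66/13, -57/13) → (-66/13, -57/13); (27/26, 69/13) → (-27/26, 69/13); (-51/26, 95/13) → (51/26, 95/13)
T5 shear: y ← y + 1·x: (-66/13, -57/13) → (-66/13, -123/13); (-27/26, 69/13) → (-27/26, 111/26); (51/26, 95/13) → (51/26, 241/26)
T6 translate by (-6, -1): (-66/13, -123/13) → (-144/13, -136/13); (-27/26, 111/26) → (-183/26, 85/26); (51/26, 241/26) → (-105/26, 215/26)

image vertices: (-144/13, -136/13), (-183/26, 85/26), (-105/26, 215/26)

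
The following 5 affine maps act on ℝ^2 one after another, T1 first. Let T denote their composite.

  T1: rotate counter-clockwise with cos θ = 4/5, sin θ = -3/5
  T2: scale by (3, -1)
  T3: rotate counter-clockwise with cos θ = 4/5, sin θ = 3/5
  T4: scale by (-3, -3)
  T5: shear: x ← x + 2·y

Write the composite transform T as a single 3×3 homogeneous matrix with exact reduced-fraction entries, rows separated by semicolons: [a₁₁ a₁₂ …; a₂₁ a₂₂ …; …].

T = [-81/5 -42/5 0; -144/25 -33/25 0; 0 0 1]

T1 = [4/5 3/5 0; -3/5 4/5 0; 0 0 1]
T2·T1 = [12/5 9/5 0; 3/5 -4/5 0; 0 0 1]
T3·…·T1 = [39/25 48/25 0; 48/25 11/25 0; 0 0 1]
T4·…·T1 = [-117/25 -144/25 0; -144/25 -33/25 0; 0 0 1]
T5·…·T1 = [-81/5 -42/5 0; -144/25 -33/25 0; 0 0 1]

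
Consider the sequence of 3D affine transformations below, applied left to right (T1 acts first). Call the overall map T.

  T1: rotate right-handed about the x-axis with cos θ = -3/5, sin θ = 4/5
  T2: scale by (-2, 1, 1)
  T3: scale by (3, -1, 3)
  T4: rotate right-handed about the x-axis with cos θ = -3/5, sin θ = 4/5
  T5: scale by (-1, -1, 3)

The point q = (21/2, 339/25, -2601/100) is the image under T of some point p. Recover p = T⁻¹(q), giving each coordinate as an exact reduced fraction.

T1 = [1 0 0 0; 0 -3/5 -4/5 0; 0 4/5 -3/5 0; 0 0 0 1]
T2·T1 = [-2 0 0 0; 0 -3/5 -4/5 0; 0 4/5 -3/5 0; 0 0 0 1]
T3·…·T1 = [-6 0 0 0; 0 3/5 4/5 0; 0 12/5 -9/5 0; 0 0 0 1]
T4·…·T1 = [-6 0 0 0; 0 -57/25 24/25 0; 0 -24/25 43/25 0; 0 0 0 1]
T5·…·T1 = [6 0 0 0; 0 57/25 -24/25 0; 0 -72/25 129/25 0; 0 0 0 1]
det M = 54; M⁻¹ = [1/6 0 0 0; 0 43/75 8/75 0; 0 8/25 19/75 0; 0 0 0 1]
M⁻¹ · (21/2, 339/25, -2601/100)ᵀ = (7/4, 5, -9/4)ᵀ

p = (7/4, 5, -9/4)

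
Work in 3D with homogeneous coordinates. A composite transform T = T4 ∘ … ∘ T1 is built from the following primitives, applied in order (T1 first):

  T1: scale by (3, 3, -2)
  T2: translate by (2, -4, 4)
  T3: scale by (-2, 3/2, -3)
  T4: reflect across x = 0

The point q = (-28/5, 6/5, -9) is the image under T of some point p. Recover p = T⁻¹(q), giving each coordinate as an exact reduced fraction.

p = (-8/5, 8/5, 1/2)

T1 = [3 0 0 0; 0 3 0 0; 0 0 -2 0; 0 0 0 1]
T2·T1 = [3 0 0 2; 0 3 0 -4; 0 0 -2 4; 0 0 0 1]
T3·…·T1 = [-6 0 0 -4; 0 9/2 0 -6; 0 0 6 -12; 0 0 0 1]
T4·…·T1 = [6 0 0 4; 0 9/2 0 -6; 0 0 6 -12; 0 0 0 1]
det M = 162; M⁻¹ = [1/6 0 0 -2/3; 0 2/9 0 4/3; 0 0 1/6 2; 0 0 0 1]
M⁻¹ · (-28/5, 6/5, -9)ᵀ = (-8/5, 8/5, 1/2)ᵀ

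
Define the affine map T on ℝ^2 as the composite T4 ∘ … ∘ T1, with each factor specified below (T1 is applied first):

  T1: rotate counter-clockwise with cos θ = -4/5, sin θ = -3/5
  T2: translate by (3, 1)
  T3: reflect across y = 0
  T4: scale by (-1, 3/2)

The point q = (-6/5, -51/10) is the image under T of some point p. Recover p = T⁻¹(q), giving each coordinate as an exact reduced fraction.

T1 = [-4/5 3/5 0; -3/5 -4/5 0; 0 0 1]
T2·T1 = [-4/5 3/5 3; -3/5 -4/5 1; 0 0 1]
T3·…·T1 = [-4/5 3/5 3; 3/5 4/5 -1; 0 0 1]
T4·…·T1 = [4/5 -3/5 -3; 9/10 6/5 -3/2; 0 0 1]
det M = 3/2; M⁻¹ = [4/5 2/5 3; -3/5 8/15 -1; 0 0 1]
M⁻¹ · (-6/5, -51/10)ᵀ = (0, -3)ᵀ

p = (0, -3)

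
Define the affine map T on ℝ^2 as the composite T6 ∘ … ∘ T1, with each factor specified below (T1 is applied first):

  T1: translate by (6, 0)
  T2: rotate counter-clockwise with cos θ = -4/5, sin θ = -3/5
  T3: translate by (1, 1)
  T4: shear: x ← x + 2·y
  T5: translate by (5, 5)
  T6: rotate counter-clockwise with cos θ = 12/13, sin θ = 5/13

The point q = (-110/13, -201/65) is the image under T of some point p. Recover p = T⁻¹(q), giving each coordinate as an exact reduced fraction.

T1 = [1 0 6; 0 1 0; 0 0 1]
T2·T1 = [-4/5 3/5 -24/5; -3/5 -4/5 -18/5; 0 0 1]
T3·…·T1 = [-4/5 3/5 -19/5; -3/5 -4/5 -13/5; 0 0 1]
T4·…·T1 = [-2 -1 -9; -3/5 -4/5 -13/5; 0 0 1]
T5·…·T1 = [-2 -1 -4; -3/5 -4/5 12/5; 0 0 1]
T6·…·T1 = [-21/13 -8/13 -60/13; -86/65 -73/65 44/65; 0 0 1]
det M = 1; M⁻¹ = [-73/65 8/13 -28/5; 86/65 -21/13 36/5; 0 0 1]
M⁻¹ · (-110/13, -201/65)ᵀ = (2, 1)ᵀ

p = (2, 1)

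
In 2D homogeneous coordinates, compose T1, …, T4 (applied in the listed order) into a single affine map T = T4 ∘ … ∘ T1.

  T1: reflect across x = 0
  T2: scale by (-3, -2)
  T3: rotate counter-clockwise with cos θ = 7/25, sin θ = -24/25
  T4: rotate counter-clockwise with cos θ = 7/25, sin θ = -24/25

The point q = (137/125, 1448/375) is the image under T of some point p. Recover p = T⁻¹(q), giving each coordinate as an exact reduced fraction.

T1 = [-1 0 0; 0 1 0; 0 0 1]
T2·T1 = [3 0 0; 0 -2 0; 0 0 1]
T3·…·T1 = [21/25 -48/25 0; -72/25 -14/25 0; 0 0 1]
T4·…·T1 = [-1581/625 -672/625 0; -1008/625 1054/625 0; 0 0 1]
det M = -6; M⁻¹ = [-527/1875 -112/625 0; -168/625 527/1250 0; 0 0 1]
M⁻¹ · (137/125, 1448/375)ᵀ = (-1, 4/3)ᵀ

p = (-1, 4/3)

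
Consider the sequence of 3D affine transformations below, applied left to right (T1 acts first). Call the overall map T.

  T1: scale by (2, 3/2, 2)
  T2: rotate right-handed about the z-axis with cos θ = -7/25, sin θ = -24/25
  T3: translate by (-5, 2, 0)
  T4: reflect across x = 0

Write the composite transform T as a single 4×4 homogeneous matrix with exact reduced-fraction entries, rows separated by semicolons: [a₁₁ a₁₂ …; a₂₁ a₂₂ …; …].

T1 = [2 0 0 0; 0 3/2 0 0; 0 0 2 0; 0 0 0 1]
T2·T1 = [-14/25 36/25 0 0; -48/25 -21/50 0 0; 0 0 2 0; 0 0 0 1]
T3·…·T1 = [-14/25 36/25 0 -5; -48/25 -21/50 0 2; 0 0 2 0; 0 0 0 1]
T4·…·T1 = [14/25 -36/25 0 5; -48/25 -21/50 0 2; 0 0 2 0; 0 0 0 1]

T = [14/25 -36/25 0 5; -48/25 -21/50 0 2; 0 0 2 0; 0 0 0 1]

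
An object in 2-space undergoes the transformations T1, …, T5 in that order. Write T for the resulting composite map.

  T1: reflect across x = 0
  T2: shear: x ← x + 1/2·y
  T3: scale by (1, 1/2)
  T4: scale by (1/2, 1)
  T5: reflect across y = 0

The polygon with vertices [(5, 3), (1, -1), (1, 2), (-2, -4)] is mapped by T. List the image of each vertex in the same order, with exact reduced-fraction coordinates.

image vertices: (-7/4, -3/2), (-3/4, 1/2), (0, -1), (0, 2)

T1 reflect across x = 0: (5, 3) → (-5, 3); (1, -1) → (-1, -1); (1, 2) → (-1, 2); (-2, -4) → (2, -4)
T2 shear: x ← x + 1/2·y: (-5, 3) → (-7/2, 3); (-1, -1) → (-3/2, -1); (-1, 2) → (0, 2); (2, -4) → (0, -4)
T3 scale by (1, 1/2): (-7/2, 3) → (-7/2, 3/2); (-3/2, -1) → (-3/2, -1/2); (0, 2) → (0, 1); (0, -4) → (0, -2)
T4 scale by (1/2, 1): (-7/2, 3/2) → (-7/4, 3/2); (-3/2, -1/2) → (-3/4, -1/2); (0, 1) → (0, 1); (0, -2) → (0, -2)
T5 reflect across y = 0: (-7/4, 3/2) → (-7/4, -3/2); (-3/4, -1/2) → (-3/4, 1/2); (0, 1) → (0, -1); (0, -2) → (0, 2)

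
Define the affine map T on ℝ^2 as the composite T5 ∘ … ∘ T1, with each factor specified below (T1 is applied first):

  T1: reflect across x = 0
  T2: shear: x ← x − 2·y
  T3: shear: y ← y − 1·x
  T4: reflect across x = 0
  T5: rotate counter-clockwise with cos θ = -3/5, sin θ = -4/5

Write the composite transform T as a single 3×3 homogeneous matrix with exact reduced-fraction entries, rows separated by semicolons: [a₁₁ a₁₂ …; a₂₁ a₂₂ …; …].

T1 = [-1 0 0; 0 1 0; 0 0 1]
T2·T1 = [-1 -2 0; 0 1 0; 0 0 1]
T3·…·T1 = [-1 -2 0; 1 3 0; 0 0 1]
T4·…·T1 = [1 2 0; 1 3 0; 0 0 1]
T5·…·T1 = [1/5 6/5 0; -7/5 -17/5 0; 0 0 1]

T = [1/5 6/5 0; -7/5 -17/5 0; 0 0 1]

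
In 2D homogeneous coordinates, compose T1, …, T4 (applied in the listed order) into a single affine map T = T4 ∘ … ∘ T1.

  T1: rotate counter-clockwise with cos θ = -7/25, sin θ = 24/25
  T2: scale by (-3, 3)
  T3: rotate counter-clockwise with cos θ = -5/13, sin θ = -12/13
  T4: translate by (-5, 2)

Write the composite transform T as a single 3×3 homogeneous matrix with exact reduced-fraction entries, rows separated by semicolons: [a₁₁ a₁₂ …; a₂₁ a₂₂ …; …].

T1 = [-7/25 -24/25 0; 24/25 -7/25 0; 0 0 1]
T2·T1 = [21/25 72/25 0; 72/25 -21/25 0; 0 0 1]
T3·…·T1 = [759/325 -612/325 0; -612/325 -759/325 0; 0 0 1]
T4·…·T1 = [759/325 -612/325 -5; -612/325 -759/325 2; 0 0 1]

T = [759/325 -612/325 -5; -612/325 -759/325 2; 0 0 1]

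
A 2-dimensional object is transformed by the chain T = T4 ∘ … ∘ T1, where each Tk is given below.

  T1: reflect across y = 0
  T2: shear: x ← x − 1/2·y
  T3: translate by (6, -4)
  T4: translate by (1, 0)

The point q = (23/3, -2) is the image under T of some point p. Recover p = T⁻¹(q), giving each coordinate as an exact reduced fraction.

p = (5/3, -2)

T1 = [1 0 0; 0 -1 0; 0 0 1]
T2·T1 = [1 1/2 0; 0 -1 0; 0 0 1]
T3·…·T1 = [1 1/2 6; 0 -1 -4; 0 0 1]
T4·…·T1 = [1 1/2 7; 0 -1 -4; 0 0 1]
det M = -1; M⁻¹ = [1 1/2 -5; 0 -1 -4; 0 0 1]
M⁻¹ · (23/3, -2)ᵀ = (5/3, -2)ᵀ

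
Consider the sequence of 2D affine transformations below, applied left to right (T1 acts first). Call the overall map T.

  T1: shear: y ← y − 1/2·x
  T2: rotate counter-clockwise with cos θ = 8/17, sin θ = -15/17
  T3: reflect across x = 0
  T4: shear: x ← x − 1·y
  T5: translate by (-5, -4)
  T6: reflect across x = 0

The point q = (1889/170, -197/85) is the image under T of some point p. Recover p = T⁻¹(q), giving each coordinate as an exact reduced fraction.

T1 = [1 0 0; -1/2 1 0; 0 0 1]
T2·T1 = [1/34 15/17 0; -19/17 8/17 0; 0 0 1]
T3·…·T1 = [-1/34 -15/17 0; -19/17 8/17 0; 0 0 1]
T4·…·T1 = [37/34 -23/17 0; -19/17 8/17 0; 0 0 1]
T5·…·T1 = [37/34 -23/17 -5; -19/17 8/17 -4; 0 0 1]
T6·…·T1 = [-37/34 23/17 5; -19/17 8/17 -4; 0 0 1]
det M = 1; M⁻¹ = [8/17 -23/17 -132/17; 19/17 -37/34 -169/17; 0 0 1]
M⁻¹ · (1889/170, -197/85)ᵀ = (3/5, 5)ᵀ

p = (3/5, 5)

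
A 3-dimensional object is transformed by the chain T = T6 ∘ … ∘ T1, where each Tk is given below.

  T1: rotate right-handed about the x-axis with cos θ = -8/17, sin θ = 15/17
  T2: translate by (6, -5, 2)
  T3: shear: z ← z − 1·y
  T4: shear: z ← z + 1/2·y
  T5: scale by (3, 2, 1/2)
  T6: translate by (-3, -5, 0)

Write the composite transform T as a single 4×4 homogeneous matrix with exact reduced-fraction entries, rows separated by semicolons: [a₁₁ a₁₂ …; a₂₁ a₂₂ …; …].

T1 = [1 0 0 0; 0 -8/17 -15/17 0; 0 15/17 -8/17 0; 0 0 0 1]
T2·T1 = [1 0 0 6; 0 -8/17 -15/17 -5; 0 15/17 -8/17 2; 0 0 0 1]
T3·…·T1 = [1 0 0 6; 0 -8/17 -15/17 -5; 0 23/17 7/17 7; 0 0 0 1]
T4·…·T1 = [1 0 0 6; 0 -8/17 -15/17 -5; 0 19/17 -1/34 9/2; 0 0 0 1]
T5·…·T1 = [3 0 0 18; 0 -16/17 -30/17 -10; 0 19/34 -1/68 9/4; 0 0 0 1]
T6·…·T1 = [3 0 0 15; 0 -16/17 -30/17 -15; 0 19/34 -1/68 9/4; 0 0 0 1]

T = [3 0 0 15; 0 -16/17 -30/17 -15; 0 19/34 -1/68 9/4; 0 0 0 1]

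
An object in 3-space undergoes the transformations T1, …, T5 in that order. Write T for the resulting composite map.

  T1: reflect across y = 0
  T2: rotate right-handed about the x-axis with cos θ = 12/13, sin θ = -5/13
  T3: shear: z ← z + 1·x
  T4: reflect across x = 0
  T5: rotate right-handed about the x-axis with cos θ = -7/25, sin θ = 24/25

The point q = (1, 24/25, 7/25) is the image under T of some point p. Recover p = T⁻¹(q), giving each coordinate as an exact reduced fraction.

p = (-1, 0, 0)

T1 = [1 0 0 0; 0 -1 0 0; 0 0 1 0; 0 0 0 1]
T2·T1 = [1 0 0 0; 0 -12/13 5/13 0; 0 5/13 12/13 0; 0 0 0 1]
T3·…·T1 = [1 0 0 0; 0 -12/13 5/13 0; 1 5/13 12/13 0; 0 0 0 1]
T4·…·T1 = [-1 0 0 0; 0 -12/13 5/13 0; 1 5/13 12/13 0; 0 0 0 1]
T5·…·T1 = [-1 0 0 0; -24/25 -36/325 -323/325 0; -7/25 -323/325 36/325 0; 0 0 0 1]
det M = 1; M⁻¹ = [-1 0 0 0; 5/13 -36/325 -323/325 0; 12/13 -323/325 36/325 0; 0 0 0 1]
M⁻¹ · (1, 24/25, 7/25)ᵀ = (-1, 0, 0)ᵀ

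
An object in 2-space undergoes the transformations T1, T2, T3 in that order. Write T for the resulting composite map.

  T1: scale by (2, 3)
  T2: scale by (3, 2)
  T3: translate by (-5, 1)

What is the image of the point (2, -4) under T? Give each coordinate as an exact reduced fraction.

T(p) = (7, -23)

T1 scale by (2, 3): (2, -4) → (4, -12)
T2 scale by (3, 2): (4, -12) → (12, -24)
T3 translate by (-5, 1): (12, -24) → (7, -23)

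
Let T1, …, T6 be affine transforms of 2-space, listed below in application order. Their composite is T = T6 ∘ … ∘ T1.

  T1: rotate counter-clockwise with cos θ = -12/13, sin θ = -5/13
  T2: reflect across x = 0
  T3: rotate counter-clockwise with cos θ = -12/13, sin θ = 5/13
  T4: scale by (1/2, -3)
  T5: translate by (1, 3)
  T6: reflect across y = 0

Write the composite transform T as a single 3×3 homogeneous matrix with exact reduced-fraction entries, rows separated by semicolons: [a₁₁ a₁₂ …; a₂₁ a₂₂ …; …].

T1 = [-12/13 5/13 0; -5/13 -12/13 0; 0 0 1]
T2·T1 = [12/13 -5/13 0; -5/13 -12/13 0; 0 0 1]
T3·…·T1 = [-119/169 120/169 0; 120/169 119/169 0; 0 0 1]
T4·…·T1 = [-119/338 60/169 0; -360/169 -357/169 0; 0 0 1]
T5·…·T1 = [-119/338 60/169 1; -360/169 -357/169 3; 0 0 1]
T6·…·T1 = [-119/338 60/169 1; 360/169 357/169 -3; 0 0 1]

T = [-119/338 60/169 1; 360/169 357/169 -3; 0 0 1]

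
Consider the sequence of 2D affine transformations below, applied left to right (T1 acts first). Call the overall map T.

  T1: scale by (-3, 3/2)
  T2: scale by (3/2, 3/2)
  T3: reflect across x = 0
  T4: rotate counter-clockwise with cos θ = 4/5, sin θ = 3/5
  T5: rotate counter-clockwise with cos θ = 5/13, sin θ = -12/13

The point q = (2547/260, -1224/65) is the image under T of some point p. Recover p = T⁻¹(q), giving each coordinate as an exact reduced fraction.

p = (4, -5)

T1 = [-3 0 0; 0 3/2 0; 0 0 1]
T2·T1 = [-9/2 0 0; 0 9/4 0; 0 0 1]
T3·…·T1 = [9/2 0 0; 0 9/4 0; 0 0 1]
T4·…·T1 = [18/5 -27/20 0; 27/10 9/5 0; 0 0 1]
T5·…·T1 = [252/65 297/260 0; -297/130 126/65 0; 0 0 1]
det M = 81/8; M⁻¹ = [112/585 -22/195 0; 44/195 224/585 0; 0 0 1]
M⁻¹ · (2547/260, -1224/65)ᵀ = (4, -5)ᵀ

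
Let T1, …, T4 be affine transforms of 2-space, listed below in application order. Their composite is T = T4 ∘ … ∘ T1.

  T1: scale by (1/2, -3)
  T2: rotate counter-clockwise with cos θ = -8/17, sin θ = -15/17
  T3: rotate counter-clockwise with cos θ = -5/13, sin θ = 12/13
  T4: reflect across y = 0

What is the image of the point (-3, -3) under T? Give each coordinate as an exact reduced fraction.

T(p) = (-141/221, -4023/442)

T1 scale by (1/2, -3): (-3, -3) → (-3/2, 9)
T2 rotate counter-clockwise with cos θ = -8/17, sin θ = -15/17: (-3/2, 9) → (147/17, -99/34)
T3 rotate counter-clockwise with cos θ = -5/13, sin θ = 12/13: (147/17, -99/34) → (-141/221, 4023/442)
T4 reflect across y = 0: (-141/221, 4023/442) → (-141/221, -4023/442)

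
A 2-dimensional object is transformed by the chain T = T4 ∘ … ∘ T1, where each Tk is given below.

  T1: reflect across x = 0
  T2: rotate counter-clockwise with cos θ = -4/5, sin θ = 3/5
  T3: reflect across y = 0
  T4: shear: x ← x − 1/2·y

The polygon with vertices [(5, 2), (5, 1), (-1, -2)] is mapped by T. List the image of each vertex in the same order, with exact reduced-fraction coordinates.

image vertices: (1/2, 23/5), (3/2, 19/5), (3/2, -11/5)

T1 reflect across x = 0: (5, 2) → (-5, 2); (5, 1) → (-5, 1); (-1, -2) → (1, -2)
T2 rotate counter-clockwise with cos θ = -4/5, sin θ = 3/5: (-5, 2) → (14/5, -23/5); (-5, 1) → (17/5, -19/5); (1, -2) → (2/5, 11/5)
T3 reflect across y = 0: (14/5, -23/5) → (14/5, 23/5); (17/5, -19/5) → (17/5, 19/5); (2/5, 11/5) → (2/5, -11/5)
T4 shear: x ← x − 1/2·y: (14/5, 23/5) → (1/2, 23/5); (17/5, 19/5) → (3/2, 19/5); (2/5, -11/5) → (3/2, -11/5)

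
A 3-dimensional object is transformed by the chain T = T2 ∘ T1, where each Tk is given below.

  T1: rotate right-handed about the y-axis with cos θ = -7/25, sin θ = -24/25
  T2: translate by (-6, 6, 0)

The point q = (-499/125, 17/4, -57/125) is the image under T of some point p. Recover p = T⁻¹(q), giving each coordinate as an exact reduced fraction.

T1 = [-7/25 0 -24/25 0; 0 1 0 0; 24/25 0 -7/25 0; 0 0 0 1]
T2·T1 = [-7/25 0 -24/25 -6; 0 1 0 6; 24/25 0 -7/25 0; 0 0 0 1]
det M = 1; M⁻¹ = [-7/25 0 24/25 -42/25; 0 1 0 -6; -24/25 0 -7/25 -144/25; 0 0 0 1]
M⁻¹ · (-499/125, 17/4, -57/125)ᵀ = (-1, -7/4, -9/5)ᵀ

p = (-1, -7/4, -9/5)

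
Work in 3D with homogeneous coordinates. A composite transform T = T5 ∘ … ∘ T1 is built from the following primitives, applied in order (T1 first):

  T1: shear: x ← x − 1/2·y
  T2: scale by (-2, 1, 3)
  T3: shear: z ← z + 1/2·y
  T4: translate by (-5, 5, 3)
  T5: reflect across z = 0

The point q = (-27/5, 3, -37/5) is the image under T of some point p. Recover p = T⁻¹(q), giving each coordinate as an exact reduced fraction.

T1 = [1 -1/2 0 0; 0 1 0 0; 0 0 1 0; 0 0 0 1]
T2·T1 = [-2 1 0 0; 0 1 0 0; 0 0 3 0; 0 0 0 1]
T3·…·T1 = [-2 1 0 0; 0 1 0 0; 0 1/2 3 0; 0 0 0 1]
T4·…·T1 = [-2 1 0 -5; 0 1 0 5; 0 1/2 3 3; 0 0 0 1]
T5·…·T1 = [-2 1 0 -5; 0 1 0 5; 0 -1/2 -3 -3; 0 0 0 1]
det M = 6; M⁻¹ = [-1/2 1/2 0 -5; 0 1 0 -5; 0 -1/6 -1/3 -1/6; 0 0 0 1]
M⁻¹ · (-27/5, 3, -37/5)ᵀ = (-4/5, -2, 9/5)ᵀ

p = (-4/5, -2, 9/5)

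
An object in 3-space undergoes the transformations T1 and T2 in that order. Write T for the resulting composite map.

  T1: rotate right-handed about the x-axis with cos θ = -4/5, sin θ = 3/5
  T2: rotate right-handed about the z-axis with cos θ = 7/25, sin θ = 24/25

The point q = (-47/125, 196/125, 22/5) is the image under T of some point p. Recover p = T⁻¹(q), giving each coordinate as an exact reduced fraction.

p = (7/5, 2, -4)

T1 = [1 0 0 0; 0 -4/5 -3/5 0; 0 3/5 -4/5 0; 0 0 0 1]
T2·T1 = [7/25 96/125 72/125 0; 24/25 -28/125 -21/125 0; 0 3/5 -4/5 0; 0 0 0 1]
det M = 1; M⁻¹ = [7/25 24/25 0 0; 96/125 -28/125 3/5 0; 72/125 -21/125 -4/5 0; 0 0 0 1]
M⁻¹ · (-47/125, 196/125, 22/5)ᵀ = (7/5, 2, -4)ᵀ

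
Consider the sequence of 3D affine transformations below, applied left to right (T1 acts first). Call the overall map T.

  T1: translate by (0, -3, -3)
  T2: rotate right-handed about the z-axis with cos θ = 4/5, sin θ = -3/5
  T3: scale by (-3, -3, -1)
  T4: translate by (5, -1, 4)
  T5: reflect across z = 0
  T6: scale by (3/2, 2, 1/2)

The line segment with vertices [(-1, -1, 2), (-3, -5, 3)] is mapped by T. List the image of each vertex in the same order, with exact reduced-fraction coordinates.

image vertices: (219/10, 68/5, -5/2), (399/10, 128/5, -2)

T1 translate by (0, -3, -3): (-1, -1, 2) → (-1, -4, -1); (-3, -5, 3) → (-3, -8, 0)
T2 rotate right-handed about the z-axis with cos θ = 4/5, sin θ = -3/5: (-1, -4, -1) → (-16/5, -13/5, -1); (-3, -8, 0) → (-36/5, -23/5, 0)
T3 scale by (-3, -3, -1): (-16/5, -13/5, -1) → (48/5, 39/5, 1); (-36/5, -23/5, 0) → (108/5, 69/5, 0)
T4 translate by (5, -1, 4): (48/5, 39/5, 1) → (73/5, 34/5, 5); (108/5, 69/5, 0) → (133/5, 64/5, 4)
T5 reflect across z = 0: (73/5, 34/5, 5) → (73/5, 34/5, -5); (133/5, 64/5, 4) → (133/5, 64/5, -4)
T6 scale by (3/2, 2, 1/2): (73/5, 34/5, -5) → (219/10, 68/5, -5/2); (133/5, 64/5, -4) → (399/10, 128/5, -2)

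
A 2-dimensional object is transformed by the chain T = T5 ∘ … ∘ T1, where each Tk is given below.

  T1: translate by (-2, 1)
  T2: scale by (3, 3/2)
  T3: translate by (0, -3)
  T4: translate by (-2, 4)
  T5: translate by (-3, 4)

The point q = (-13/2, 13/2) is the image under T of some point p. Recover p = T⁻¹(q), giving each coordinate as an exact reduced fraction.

p = (3/2, 0)

T1 = [1 0 -2; 0 1 1; 0 0 1]
T2·T1 = [3 0 -6; 0 3/2 3/2; 0 0 1]
T3·…·T1 = [3 0 -6; 0 3/2 -3/2; 0 0 1]
T4·…·T1 = [3 0 -8; 0 3/2 5/2; 0 0 1]
T5·…·T1 = [3 0 -11; 0 3/2 13/2; 0 0 1]
det M = 9/2; M⁻¹ = [1/3 0 11/3; 0 2/3 -13/3; 0 0 1]
M⁻¹ · (-13/2, 13/2)ᵀ = (3/2, 0)ᵀ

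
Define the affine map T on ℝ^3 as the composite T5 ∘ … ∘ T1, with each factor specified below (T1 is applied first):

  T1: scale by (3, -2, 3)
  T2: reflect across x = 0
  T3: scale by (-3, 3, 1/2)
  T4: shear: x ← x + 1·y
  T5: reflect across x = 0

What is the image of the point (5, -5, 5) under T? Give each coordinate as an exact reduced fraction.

T(p) = (-75, 30, 15/2)

T1 scale by (3, -2, 3): (5, -5, 5) → (15, 10, 15)
T2 reflect across x = 0: (15, 10, 15) → (-15, 10, 15)
T3 scale by (-3, 3, 1/2): (-15, 10, 15) → (45, 30, 15/2)
T4 shear: x ← x + 1·y: (45, 30, 15/2) → (75, 30, 15/2)
T5 reflect across x = 0: (75, 30, 15/2) → (-75, 30, 15/2)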